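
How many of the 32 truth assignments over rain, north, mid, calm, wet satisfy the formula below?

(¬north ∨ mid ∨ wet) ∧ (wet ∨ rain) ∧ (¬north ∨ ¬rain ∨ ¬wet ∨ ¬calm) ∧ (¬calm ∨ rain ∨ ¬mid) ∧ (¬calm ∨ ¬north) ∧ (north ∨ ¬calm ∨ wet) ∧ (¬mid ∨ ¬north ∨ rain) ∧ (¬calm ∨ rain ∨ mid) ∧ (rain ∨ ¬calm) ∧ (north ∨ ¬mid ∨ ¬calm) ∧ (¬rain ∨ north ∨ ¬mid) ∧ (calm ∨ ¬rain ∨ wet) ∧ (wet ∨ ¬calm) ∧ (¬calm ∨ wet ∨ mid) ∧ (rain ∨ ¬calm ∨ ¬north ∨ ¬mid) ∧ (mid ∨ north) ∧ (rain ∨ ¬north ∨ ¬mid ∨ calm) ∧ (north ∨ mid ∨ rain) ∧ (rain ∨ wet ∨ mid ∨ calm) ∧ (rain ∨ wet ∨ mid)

There are 2^5 = 32 truth assignments over (rain, north, mid, calm, wet).
Split on calm. With calm = True, the clauses containing calm are satisfied and ¬calm drops from the rest; 0 of the 2^4 = 16 assignments to the other variables satisfy what remains.
With calm = False, by the same count on the reduced clause set, 4 assignments work.
Total: 0 + 4 = 4.

4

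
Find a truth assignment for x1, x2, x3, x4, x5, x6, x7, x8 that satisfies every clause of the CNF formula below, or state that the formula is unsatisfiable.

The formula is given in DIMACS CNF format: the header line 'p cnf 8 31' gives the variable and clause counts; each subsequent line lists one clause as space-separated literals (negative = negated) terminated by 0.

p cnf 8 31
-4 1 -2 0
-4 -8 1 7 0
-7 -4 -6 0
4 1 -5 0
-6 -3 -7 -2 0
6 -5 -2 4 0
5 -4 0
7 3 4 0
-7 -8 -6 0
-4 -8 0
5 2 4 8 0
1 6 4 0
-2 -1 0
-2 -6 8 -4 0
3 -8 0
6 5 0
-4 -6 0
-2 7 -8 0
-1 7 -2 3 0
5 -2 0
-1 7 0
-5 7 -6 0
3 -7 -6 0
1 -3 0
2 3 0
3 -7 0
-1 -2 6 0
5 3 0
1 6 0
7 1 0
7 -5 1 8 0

x1: True; x2: False; x3: True; x4: True; x5: True; x6: False; x7: True; x8: False

Suppose x5 = True.
Suppose x4 = True.
The clause (¬x8) is unit, so x8 = False.
The clause (¬x6) is unit, so x6 = False.
The clause (x1) is unit, so x1 = True.
The clause (¬x2) is unit, so x2 = False.
The clause (x7) is unit, so x7 = True.
The clause (x3) is unit, so x3 = True.
Every clause now holds.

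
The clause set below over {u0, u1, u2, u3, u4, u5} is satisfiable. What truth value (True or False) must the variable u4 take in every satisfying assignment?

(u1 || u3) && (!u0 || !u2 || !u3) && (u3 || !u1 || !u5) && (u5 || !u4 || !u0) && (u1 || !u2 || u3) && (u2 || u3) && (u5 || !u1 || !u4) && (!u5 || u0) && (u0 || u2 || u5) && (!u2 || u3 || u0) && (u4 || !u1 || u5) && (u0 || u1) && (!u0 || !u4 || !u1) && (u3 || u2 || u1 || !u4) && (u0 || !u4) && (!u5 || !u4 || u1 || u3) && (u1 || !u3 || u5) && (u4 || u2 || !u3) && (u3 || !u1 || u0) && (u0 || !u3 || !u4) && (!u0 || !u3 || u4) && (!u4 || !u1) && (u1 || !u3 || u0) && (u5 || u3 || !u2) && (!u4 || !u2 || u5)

Suppose u4 = false.
Branch on u1: set u1 = true.
From the singleton clause (u5), u5 = true.
From the singleton clause (u3), u3 = true.
From the singleton clause (u0), u0 = true.
That conflicts with the unit clause (!u0).
That branch fails; take u1 = false instead.
From the singleton clause (u3), u3 = true.
From the singleton clause (u0), u0 = true.
That conflicts with the unit clause (!u0).
Neither u1 = true nor u1 = false works.
So every satisfying assignment has u4 = True.

True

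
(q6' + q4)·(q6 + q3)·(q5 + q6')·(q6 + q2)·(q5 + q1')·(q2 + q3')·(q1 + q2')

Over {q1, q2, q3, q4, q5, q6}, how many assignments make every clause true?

6

There are 2^6 = 64 truth assignments over (q1, q2, q3, q4, q5, q6).
Split on q2. With q2 = 1, the clauses containing q2 are satisfied and q2' drops from the rest; 4 of the 2^5 = 32 assignments to the other variables satisfy what remains.
With q2 = 0, by the same count on the reduced clause set, 2 assignments work.
Total: 4 + 2 = 6.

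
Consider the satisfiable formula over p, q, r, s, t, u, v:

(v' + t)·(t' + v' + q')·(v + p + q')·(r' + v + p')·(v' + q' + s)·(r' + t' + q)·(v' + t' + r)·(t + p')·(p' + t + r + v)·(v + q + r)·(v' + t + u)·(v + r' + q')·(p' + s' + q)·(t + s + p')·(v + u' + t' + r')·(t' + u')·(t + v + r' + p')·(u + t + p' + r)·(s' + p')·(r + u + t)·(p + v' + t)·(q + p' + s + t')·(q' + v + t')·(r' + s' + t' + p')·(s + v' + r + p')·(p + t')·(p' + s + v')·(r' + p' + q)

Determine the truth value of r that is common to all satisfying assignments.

Suppose r = 0.
Try v = 0.
From the singleton clause (q), q = 1.
From the singleton clause (p), p = 1.
From the singleton clause (t), t = 1.
Now (t') is unsatisfied and unit — conflict.
Undo v and try v = 1.
From the singleton clause (t), t = 1.
Now (t') is unsatisfied and unit — conflict.
Either choice for v ends in contradiction.
So every satisfying assignment has r = True.

True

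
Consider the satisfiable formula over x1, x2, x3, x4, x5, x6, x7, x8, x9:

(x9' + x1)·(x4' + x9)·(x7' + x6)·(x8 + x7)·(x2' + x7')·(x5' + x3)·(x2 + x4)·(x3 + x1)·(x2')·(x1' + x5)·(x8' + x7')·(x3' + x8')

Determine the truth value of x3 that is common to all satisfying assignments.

True

Suppose x3 = 0.
(x5') alone gives x5 = 0.
(x1) alone gives x1 = 1.
But (x1') is also a unit clause — contradiction.
So every satisfying assignment has x3 = True.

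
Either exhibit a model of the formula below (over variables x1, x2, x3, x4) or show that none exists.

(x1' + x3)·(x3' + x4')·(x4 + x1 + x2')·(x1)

x1 ↦ 1, x2 ↦ 0, x3 ↦ 1, x4 ↦ 0

Unit clause (x1) forces x1 = 1.
Unit clause (x3) forces x3 = 1.
Unit clause (x4') forces x4 = 0.
All clauses hold; x2 can take either value.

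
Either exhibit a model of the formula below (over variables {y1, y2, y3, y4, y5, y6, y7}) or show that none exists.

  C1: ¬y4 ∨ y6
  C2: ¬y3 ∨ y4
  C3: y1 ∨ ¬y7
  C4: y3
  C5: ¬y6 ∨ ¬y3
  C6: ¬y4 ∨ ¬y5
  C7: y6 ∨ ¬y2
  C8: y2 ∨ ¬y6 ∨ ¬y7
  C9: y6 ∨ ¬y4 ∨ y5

UNSATISFIABLE

(y3) alone gives y3 = True.
(y4) alone gives y4 = True.
(y6) alone gives y6 = True.
Now (¬y6) is unsatisfied and unit — conflict.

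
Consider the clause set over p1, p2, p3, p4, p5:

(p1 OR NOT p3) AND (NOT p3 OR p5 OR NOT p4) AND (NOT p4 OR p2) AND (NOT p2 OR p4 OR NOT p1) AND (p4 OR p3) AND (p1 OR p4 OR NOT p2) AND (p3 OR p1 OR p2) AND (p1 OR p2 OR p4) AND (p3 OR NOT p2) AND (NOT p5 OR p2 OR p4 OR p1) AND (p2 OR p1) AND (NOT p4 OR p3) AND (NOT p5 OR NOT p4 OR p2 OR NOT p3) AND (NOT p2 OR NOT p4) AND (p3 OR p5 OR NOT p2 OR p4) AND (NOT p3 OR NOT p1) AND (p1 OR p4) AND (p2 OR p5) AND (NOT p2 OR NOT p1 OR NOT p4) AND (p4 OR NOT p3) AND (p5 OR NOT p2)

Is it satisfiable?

No

Branch on p1: set p1 = true.
From the singleton clause (NOT p3), p3 = false.
From the singleton clause (p4), p4 = true.
Now (NOT p4) is unsatisfied and unit — conflict.
So p1 must be the other value — set p1 = false.
From the singleton clause (NOT p3), p3 = false.
From the singleton clause (p4), p4 = true.
Now (NOT p4) is unsatisfied and unit — conflict.
Either choice for p1 ends in contradiction.
No assignment satisfies every clause.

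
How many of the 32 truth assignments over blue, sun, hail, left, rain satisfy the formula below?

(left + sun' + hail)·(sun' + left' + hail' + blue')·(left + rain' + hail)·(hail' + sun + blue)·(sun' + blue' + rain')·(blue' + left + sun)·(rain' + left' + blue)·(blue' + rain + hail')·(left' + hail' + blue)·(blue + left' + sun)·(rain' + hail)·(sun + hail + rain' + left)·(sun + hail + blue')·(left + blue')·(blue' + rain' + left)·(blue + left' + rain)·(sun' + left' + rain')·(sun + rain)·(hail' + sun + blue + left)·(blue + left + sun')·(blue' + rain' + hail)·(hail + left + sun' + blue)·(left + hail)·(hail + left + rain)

2

There are 2^5 = 32 truth assignments over (blue, sun, hail, left, rain).
Split on hail. With hail = 1, the clauses containing hail are satisfied and hail' drops from the rest; 1 of the 2^4 = 16 assignments to the other variables satisfy what remains.
With hail = 0, by the same count on the reduced clause set, 1 assignment works.
Total: 1 + 1 = 2.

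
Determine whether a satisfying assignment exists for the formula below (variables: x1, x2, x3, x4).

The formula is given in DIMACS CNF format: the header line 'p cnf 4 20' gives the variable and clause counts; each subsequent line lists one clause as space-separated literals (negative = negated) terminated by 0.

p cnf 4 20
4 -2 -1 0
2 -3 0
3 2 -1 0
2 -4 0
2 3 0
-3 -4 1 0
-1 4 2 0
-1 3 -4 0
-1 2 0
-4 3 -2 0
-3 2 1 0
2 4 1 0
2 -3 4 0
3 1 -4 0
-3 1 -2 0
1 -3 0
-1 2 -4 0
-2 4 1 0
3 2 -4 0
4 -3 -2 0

Try x2 = True.
Try x4 = True.
(x3) alone gives x3 = True.
(x1) alone gives x1 = True.
This assignment satisfies each clause.
A satisfying assignment: x1: True, x2: True, x3: True, x4: True.

Yes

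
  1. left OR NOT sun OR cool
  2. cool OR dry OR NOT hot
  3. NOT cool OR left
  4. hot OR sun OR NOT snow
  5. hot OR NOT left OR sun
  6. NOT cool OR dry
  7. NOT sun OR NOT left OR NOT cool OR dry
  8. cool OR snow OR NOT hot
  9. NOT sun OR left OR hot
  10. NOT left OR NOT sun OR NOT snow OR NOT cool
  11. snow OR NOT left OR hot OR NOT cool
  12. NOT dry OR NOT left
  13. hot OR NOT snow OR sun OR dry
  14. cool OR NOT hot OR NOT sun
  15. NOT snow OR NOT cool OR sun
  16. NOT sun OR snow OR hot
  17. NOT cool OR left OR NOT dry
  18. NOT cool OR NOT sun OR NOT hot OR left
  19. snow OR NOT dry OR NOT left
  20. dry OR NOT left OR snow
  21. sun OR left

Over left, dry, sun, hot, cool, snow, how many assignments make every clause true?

1

There are 2^6 = 64 truth assignments over (left, dry, sun, hot, cool, snow).
Split on dry. With dry = true, the clauses containing dry are satisfied and NOT dry drops from the rest; 0 of the 2^5 = 32 assignments to the other variables satisfy what remains.
With dry = false, by the same count on the reduced clause set, 1 assignment works.
(One model: left=T, dry=F, sun=T, hot=F, cool=F, snow=T.)
Total: 0 + 1 = 1.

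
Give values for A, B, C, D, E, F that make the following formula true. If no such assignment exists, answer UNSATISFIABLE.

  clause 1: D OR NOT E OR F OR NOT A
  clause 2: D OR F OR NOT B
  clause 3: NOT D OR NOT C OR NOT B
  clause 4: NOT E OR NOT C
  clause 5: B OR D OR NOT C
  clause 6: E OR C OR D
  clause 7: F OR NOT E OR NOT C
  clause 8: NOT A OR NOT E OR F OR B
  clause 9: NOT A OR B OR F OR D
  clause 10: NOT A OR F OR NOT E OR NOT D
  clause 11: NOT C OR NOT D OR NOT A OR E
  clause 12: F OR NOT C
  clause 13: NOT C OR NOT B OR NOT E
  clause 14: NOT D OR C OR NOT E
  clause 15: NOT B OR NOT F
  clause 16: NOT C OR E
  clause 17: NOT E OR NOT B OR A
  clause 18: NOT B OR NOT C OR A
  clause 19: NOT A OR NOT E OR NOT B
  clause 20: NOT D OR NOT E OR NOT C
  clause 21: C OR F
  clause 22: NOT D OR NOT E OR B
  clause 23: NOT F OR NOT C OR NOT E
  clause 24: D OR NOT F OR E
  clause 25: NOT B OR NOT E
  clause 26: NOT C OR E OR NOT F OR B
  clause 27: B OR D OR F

Try E = true.
(NOT C) alone gives C = false.
(NOT D) alone gives D = false.
(F) alone gives F = true.
(NOT B) alone gives B = false.
No clause remains; A is free.

A ↦ true,  B ↦ false,  C ↦ false,  D ↦ false,  E ↦ true,  F ↦ true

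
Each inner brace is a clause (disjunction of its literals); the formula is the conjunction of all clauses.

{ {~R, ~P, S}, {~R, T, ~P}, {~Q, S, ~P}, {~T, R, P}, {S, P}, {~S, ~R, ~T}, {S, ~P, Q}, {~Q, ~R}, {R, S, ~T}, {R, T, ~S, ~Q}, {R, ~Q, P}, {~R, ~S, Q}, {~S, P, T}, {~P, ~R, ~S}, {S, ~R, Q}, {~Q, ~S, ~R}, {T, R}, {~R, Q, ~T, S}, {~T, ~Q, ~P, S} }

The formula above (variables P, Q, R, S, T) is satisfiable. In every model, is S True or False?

Suppose S = 0.
The clause (P) is unit, so P = 1.
The clause (~R) is unit, so R = 0.
The clause (~Q) is unit, so Q = 0.
That conflicts with the unit clause (Q).
So every satisfying assignment has S = True.

True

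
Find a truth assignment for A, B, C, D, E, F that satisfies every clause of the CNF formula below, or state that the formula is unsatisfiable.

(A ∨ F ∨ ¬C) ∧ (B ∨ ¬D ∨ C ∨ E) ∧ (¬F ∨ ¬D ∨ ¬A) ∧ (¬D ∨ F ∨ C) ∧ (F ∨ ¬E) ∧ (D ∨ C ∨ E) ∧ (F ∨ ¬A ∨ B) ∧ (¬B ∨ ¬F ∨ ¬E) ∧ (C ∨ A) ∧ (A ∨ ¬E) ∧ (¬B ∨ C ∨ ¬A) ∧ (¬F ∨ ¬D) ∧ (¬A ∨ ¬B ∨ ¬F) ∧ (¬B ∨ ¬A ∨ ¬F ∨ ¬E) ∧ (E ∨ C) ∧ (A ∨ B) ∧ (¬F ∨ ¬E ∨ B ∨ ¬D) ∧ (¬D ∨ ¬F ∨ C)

A=True,  B=True,  C=True,  D=False,  E=False,  F=False

Branch on F: set F = False.
From the singleton clause (¬E), E = False.
From the singleton clause (C), C = True.
From the singleton clause (A), A = True.
From the singleton clause (B), B = True.
All clauses hold; D can take either value.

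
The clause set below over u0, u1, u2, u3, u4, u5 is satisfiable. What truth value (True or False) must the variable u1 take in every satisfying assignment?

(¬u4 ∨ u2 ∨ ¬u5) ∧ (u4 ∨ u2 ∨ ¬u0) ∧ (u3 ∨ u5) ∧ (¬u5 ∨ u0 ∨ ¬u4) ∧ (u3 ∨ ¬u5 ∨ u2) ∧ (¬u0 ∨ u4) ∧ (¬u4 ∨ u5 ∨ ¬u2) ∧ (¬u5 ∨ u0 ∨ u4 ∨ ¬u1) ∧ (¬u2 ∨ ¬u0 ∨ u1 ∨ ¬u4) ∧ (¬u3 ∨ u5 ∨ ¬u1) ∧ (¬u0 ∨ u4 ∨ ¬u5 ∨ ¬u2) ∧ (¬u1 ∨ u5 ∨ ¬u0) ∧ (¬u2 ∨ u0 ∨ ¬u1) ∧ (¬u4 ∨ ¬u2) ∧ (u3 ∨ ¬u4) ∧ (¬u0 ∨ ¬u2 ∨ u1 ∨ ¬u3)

False

Suppose u1 = True.
Try u3 = True.
(u5) alone gives u5 = True.
Try u4 = False.
(¬u0) alone gives u0 = False.
Now (u0) is unsatisfied and unit — conflict.
That branch fails; take u4 = True instead.
(u2) alone gives u2 = True.
Now (¬u2) is unsatisfied and unit — conflict.
Either choice for u4 ends in contradiction.
That branch fails; take u3 = False instead.
(u5) alone gives u5 = True.
(u2) alone gives u2 = True.
(u0) alone gives u0 = True.
(u4) alone gives u4 = True.
Now (¬u4) is unsatisfied and unit — conflict.
Either choice for u3 ends in contradiction.
So every satisfying assignment has u1 = False.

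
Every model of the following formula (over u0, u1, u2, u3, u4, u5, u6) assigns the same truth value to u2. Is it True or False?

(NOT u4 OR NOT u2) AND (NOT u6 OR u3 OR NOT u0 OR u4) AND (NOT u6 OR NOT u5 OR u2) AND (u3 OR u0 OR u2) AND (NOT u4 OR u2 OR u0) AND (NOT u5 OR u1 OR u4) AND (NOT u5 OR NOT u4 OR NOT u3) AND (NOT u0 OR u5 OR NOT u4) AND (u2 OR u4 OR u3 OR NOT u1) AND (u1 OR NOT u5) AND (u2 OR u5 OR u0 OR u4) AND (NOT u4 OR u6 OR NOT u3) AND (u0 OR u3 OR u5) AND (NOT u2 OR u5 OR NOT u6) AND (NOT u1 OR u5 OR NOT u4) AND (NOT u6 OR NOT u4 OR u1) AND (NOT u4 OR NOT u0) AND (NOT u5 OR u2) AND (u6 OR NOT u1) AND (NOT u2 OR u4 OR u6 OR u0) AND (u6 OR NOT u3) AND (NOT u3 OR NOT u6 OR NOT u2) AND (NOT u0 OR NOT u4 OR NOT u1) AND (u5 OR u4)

Suppose u2 = false.
The clause (NOT u5) is unit, so u5 = false.
The clause (u4) is unit, so u4 = true.
The clause (u0) is unit, so u0 = true.
Now (NOT u0) is unsatisfied and unit — conflict.
So every satisfying assignment has u2 = True.

True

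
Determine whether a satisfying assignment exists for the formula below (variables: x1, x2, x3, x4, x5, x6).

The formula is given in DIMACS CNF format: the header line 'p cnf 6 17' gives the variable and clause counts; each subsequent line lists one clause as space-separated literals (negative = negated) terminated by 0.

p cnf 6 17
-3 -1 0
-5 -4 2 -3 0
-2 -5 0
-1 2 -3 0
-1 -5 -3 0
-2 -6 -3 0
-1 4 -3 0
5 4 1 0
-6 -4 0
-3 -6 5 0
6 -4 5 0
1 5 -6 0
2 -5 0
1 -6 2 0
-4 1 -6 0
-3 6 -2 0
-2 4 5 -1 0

Satisfiable

Branch on x3: set x3 = False.
Branch on x2: set x2 = False.
(¬x5) alone gives x5 = False.
Branch on x4: set x4 = False.
(x1) alone gives x1 = True.
All clauses hold; x6 can take either value.
A satisfying assignment: x1: True, x2: False, x3: False, x4: False, x5: False, x6: True.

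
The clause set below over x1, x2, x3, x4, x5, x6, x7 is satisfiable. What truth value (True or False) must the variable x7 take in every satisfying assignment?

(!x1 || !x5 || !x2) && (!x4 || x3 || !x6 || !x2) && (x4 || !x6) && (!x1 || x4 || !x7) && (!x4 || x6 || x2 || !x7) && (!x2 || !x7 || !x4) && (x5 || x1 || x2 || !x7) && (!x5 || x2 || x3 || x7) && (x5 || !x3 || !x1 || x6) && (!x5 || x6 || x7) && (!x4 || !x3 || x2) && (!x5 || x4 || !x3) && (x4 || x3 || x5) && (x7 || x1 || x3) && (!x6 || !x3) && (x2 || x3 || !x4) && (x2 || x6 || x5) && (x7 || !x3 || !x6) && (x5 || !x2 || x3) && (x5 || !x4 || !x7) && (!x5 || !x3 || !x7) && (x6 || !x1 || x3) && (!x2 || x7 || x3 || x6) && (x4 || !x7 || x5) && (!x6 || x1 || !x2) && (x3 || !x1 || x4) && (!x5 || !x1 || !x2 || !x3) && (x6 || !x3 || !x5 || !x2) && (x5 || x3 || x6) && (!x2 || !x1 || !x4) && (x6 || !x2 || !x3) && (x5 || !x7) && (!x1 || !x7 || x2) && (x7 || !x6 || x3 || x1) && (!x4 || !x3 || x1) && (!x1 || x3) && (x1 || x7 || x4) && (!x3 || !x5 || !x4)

Suppose x7 = false.
Suppose x4 = true.
Suppose x5 = false.
Suppose x3 = false.
From the singleton clause (x1), x1 = true.
That conflicts with the unit clause (!x1).
Backtrack on x3: now try x3 = true.
From the singleton clause (x2), x2 = true.
From the singleton clause (!x6), x6 = false.
That conflicts with the unit clause (x6).
Both values of x3 lead to a conflict.
Backtrack on x5: now try x5 = true.
From the singleton clause (x6), x6 = true.
From the singleton clause (!x3), x3 = false.
From the singleton clause (!x2), x2 = false.
That conflicts with the unit clause (x2).
Both values of x5 lead to a conflict.
Backtrack on x4: now try x4 = false.
From the singleton clause (!x6), x6 = false.
From the singleton clause (!x5), x5 = false.
From the singleton clause (x3), x3 = true.
From the singleton clause (!x1), x1 = false.
That conflicts with the unit clause (x1).
Both values of x4 lead to a conflict.
So every satisfying assignment has x7 = True.

True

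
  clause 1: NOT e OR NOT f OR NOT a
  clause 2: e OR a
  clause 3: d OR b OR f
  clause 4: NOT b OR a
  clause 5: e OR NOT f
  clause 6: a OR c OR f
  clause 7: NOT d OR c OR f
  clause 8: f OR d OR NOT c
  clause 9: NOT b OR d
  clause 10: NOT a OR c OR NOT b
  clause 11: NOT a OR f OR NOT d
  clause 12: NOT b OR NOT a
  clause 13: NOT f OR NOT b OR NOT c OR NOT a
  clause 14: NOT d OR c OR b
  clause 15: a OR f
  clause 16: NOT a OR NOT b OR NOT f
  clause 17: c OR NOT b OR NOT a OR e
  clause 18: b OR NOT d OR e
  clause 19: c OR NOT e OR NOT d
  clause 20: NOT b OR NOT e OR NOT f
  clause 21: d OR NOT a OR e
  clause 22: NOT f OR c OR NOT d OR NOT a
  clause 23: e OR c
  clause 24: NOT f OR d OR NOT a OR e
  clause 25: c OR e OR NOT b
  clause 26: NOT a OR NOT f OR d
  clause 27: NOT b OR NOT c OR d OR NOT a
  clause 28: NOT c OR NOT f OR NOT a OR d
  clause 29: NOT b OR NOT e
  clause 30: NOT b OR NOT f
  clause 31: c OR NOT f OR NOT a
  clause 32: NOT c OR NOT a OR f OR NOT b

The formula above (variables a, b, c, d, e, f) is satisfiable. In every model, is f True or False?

True

Suppose f = false.
Unit clause (a) forces a = true.
Unit clause (NOT d) forces d = false.
Unit clause (b) forces b = true.
Now (NOT b) is unsatisfied and unit — conflict.
So every satisfying assignment has f = True.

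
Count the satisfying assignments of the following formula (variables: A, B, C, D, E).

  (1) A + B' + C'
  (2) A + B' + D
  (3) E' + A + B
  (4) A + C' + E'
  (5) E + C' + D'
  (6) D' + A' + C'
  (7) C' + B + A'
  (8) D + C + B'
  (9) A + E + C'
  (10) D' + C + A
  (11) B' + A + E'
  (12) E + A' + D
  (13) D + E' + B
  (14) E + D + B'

There are 2^5 = 32 truth assignments over (A, B, C, D, E).
Split on C. With C = 1, the clauses containing C are satisfied and C' drops from the rest; 1 of the 2^4 = 16 assignments to the other variables satisfy what remains.
With C = 0, by the same count on the reduced clause set, 5 assignments work.
(One model: A=F, B=F, C=F, D=F, E=F.)
Total: 1 + 5 = 6.

6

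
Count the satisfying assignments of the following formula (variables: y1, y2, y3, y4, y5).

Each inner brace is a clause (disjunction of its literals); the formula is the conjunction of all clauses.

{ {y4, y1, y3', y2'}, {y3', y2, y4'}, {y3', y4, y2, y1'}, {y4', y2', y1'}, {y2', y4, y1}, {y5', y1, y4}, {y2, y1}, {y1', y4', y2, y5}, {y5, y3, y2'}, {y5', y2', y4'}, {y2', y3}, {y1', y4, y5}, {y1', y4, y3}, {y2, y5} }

3

There are 2^5 = 32 truth assignments over (y1, y2, y3, y4, y5).
Split on y3. With y3 = 1, the clauses containing y3 are satisfied and y3' drops from the rest; 2 of the 2^4 = 16 assignments to the other variables satisfy what remains.
With y3 = 0, by the same count on the reduced clause set, 1 assignment works.
(One model: y1=F, y2=T, y3=T, y4=T, y5=F.)
Total: 2 + 1 = 3.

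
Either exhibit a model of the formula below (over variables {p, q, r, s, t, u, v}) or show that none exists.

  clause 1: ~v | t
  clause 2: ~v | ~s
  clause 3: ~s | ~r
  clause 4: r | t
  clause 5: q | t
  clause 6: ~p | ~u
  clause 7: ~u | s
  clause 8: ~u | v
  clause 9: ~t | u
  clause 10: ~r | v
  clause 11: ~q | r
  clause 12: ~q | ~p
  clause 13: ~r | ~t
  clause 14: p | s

Case v = 0:
The clause (~u) is unit, so u = 0.
The clause (~t) is unit, so t = 0.
The clause (r) is unit, so r = 1.
Now (~r) is unsatisfied and unit — conflict.
So v must be the other value — set v = 1.
The clause (t) is unit, so t = 1.
The clause (~s) is unit, so s = 0.
The clause (~u) is unit, so u = 0.
Now (u) is unsatisfied and unit — conflict.
Either choice for v ends in contradiction.

UNSATISFIABLE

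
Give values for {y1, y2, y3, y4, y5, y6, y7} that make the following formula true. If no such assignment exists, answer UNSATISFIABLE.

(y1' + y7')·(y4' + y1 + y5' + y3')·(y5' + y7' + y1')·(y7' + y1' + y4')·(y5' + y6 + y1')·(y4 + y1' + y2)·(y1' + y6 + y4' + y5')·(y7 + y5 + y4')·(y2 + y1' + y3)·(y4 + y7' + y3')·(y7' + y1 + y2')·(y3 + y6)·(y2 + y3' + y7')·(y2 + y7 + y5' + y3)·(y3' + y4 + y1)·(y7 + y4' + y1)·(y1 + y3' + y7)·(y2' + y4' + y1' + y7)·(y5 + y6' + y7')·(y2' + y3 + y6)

y1 ↦ 1,  y2 ↦ 1,  y3 ↦ 1,  y4 ↦ 0,  y5 ↦ 1,  y6 ↦ 1,  y7 ↦ 0

Suppose y1 = 1.
From the singleton clause (y7'), y7 = 0.
Suppose y5 = 1.
From the singleton clause (y6), y6 = 1.
Suppose y4 = 0.
From the singleton clause (y2), y2 = 1.
No clause remains; y3 is free.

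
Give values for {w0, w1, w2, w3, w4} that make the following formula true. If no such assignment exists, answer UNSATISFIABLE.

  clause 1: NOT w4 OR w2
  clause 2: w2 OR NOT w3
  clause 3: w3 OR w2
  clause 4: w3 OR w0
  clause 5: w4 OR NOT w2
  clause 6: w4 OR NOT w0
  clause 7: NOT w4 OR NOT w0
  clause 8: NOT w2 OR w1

w0: false, w1: true, w2: true, w3: true, w4: true

Try w4 = true.
The clause (w2) is unit, so w2 = true.
The clause (NOT w0) is unit, so w0 = false.
The clause (w3) is unit, so w3 = true.
The clause (w1) is unit, so w1 = true.
Every clause now holds.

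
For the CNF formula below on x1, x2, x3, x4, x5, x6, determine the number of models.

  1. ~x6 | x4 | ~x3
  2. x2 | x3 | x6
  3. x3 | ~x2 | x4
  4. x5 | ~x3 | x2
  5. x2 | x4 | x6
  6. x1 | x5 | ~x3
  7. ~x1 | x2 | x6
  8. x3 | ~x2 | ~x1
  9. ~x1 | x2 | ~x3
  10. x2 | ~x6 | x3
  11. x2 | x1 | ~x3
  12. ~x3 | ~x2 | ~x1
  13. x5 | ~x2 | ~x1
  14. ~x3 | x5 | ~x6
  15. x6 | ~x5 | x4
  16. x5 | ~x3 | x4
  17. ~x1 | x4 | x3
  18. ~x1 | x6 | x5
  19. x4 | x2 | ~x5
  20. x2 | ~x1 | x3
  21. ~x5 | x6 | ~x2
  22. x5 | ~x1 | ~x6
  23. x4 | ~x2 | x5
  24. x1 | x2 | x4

There are 2^6 = 64 truth assignments over (x1, x2, x3, x4, x5, x6).
Split on x5. With x5 = 1, the clauses containing x5 are satisfied and ~x5 drops from the rest; 2 of the 2^5 = 32 assignments to the other variables satisfy what remains.
With x5 = 0, by the same count on the reduced clause set, 2 assignments work.
(One model: x1=F, x2=T, x3=F, x4=T, x5=F, x6=F.)
Total: 2 + 2 = 4.

4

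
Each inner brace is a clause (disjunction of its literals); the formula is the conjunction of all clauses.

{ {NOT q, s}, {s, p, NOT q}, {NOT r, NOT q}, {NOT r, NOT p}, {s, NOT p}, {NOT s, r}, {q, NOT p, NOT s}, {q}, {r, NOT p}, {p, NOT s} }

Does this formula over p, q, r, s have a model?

No

Unit clause (q) forces q = true.
Unit clause (s) forces s = true.
Unit clause (NOT r) forces r = false.
Now (r) is unsatisfied and unit — conflict.
No assignment satisfies every clause.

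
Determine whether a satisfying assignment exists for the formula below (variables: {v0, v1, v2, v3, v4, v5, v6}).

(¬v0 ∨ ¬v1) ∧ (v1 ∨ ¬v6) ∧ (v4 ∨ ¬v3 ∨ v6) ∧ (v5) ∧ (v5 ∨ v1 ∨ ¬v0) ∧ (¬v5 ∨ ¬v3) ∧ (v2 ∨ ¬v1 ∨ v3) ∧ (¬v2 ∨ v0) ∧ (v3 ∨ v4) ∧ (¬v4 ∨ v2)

Unit clause (v5) forces v5 = True.
Unit clause (¬v3) forces v3 = False.
Unit clause (v4) forces v4 = True.
Unit clause (v2) forces v2 = True.
Unit clause (v0) forces v0 = True.
Unit clause (¬v1) forces v1 = False.
Unit clause (¬v6) forces v6 = False.
This assignment satisfies each clause.
A satisfying assignment: v0=True,  v1=False,  v2=True,  v3=False,  v4=True,  v5=True,  v6=False.

Yes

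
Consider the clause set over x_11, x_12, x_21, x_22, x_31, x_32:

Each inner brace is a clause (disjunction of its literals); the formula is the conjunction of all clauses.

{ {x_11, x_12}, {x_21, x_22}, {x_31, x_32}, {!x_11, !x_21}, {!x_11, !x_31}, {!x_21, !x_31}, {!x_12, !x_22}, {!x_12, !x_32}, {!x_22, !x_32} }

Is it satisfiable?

No

Branch on x_11: set x_11 = true.
The clause (!x_21) is unit, so x_21 = false.
The clause (x_22) is unit, so x_22 = true.
The clause (!x_31) is unit, so x_31 = false.
The clause (x_32) is unit, so x_32 = true.
But (!x_32) is also a unit clause — contradiction.
Backtrack on x_11: now try x_11 = false.
The clause (x_12) is unit, so x_12 = true.
The clause (!x_22) is unit, so x_22 = false.
The clause (x_21) is unit, so x_21 = true.
The clause (!x_31) is unit, so x_31 = false.
The clause (x_32) is unit, so x_32 = true.
But (!x_32) is also a unit clause — contradiction.
Neither x_11 = true nor x_11 = false works.
No assignment satisfies every clause.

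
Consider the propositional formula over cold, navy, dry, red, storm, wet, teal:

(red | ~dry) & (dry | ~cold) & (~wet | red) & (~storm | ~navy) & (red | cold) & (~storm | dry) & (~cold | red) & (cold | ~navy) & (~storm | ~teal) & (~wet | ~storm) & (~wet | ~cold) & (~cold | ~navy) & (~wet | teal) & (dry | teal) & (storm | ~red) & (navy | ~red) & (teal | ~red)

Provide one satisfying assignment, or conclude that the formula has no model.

UNSATISFIABLE

Suppose red = 1.
Unit clause (storm) forces storm = 1.
Unit clause (~navy) forces navy = 0.
Now (navy) is unsatisfied and unit — conflict.
So red must be the other value — set red = 0.
Unit clause (~dry) forces dry = 0.
Unit clause (~cold) forces cold = 0.
Now (cold) is unsatisfied and unit — conflict.
Neither red = 1 nor red = 0 works.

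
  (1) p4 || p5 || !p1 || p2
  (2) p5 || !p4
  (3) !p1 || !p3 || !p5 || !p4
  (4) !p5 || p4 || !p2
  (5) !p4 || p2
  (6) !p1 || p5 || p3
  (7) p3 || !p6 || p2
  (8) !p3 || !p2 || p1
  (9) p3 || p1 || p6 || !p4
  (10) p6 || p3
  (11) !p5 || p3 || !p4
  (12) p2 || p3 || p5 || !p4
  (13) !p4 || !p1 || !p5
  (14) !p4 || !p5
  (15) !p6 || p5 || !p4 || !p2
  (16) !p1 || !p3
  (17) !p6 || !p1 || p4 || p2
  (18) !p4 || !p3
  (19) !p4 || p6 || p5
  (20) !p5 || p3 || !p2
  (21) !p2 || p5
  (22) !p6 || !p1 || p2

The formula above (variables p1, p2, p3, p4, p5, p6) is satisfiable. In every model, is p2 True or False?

False

Suppose p2 = true.
From the singleton clause (p5), p5 = true.
From the singleton clause (p4), p4 = true.
Now (!p4) is unsatisfied and unit — conflict.
So every satisfying assignment has p2 = False.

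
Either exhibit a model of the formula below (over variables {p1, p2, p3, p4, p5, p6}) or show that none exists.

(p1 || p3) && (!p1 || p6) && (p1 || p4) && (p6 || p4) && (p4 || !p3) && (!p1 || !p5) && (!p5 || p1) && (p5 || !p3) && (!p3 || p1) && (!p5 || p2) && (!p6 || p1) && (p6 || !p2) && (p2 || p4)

Branch on p1: set p1 = true.
Unit clause (p6) forces p6 = true.
Unit clause (!p5) forces p5 = false.
Unit clause (!p3) forces p3 = false.
Branch on p2: set p2 = false.
Unit clause (p4) forces p4 = true.
All clauses are satisfied.

p1 ↦ true; p2 ↦ false; p3 ↦ false; p4 ↦ true; p5 ↦ false; p6 ↦ true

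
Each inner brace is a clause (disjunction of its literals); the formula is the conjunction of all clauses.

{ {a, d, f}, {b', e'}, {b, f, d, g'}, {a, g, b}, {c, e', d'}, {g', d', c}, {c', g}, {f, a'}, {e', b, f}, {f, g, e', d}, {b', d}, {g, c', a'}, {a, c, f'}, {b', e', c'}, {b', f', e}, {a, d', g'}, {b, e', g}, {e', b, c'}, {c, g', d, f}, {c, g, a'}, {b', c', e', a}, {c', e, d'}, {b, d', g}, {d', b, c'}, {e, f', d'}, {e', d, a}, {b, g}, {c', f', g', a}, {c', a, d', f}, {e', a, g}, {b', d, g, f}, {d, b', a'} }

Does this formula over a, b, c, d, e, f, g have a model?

Yes, satisfiable

Try b = 0.
The clause (g) is unit, so g = 1.
Try f = 1.
Try d = 0.
Try a = 1.
Try e = 1.
The clause (c') is unit, so c = 0.
This assignment satisfies each clause.
A satisfying assignment: a=1,  b=0,  c=0,  d=0,  e=1,  f=1,  g=1.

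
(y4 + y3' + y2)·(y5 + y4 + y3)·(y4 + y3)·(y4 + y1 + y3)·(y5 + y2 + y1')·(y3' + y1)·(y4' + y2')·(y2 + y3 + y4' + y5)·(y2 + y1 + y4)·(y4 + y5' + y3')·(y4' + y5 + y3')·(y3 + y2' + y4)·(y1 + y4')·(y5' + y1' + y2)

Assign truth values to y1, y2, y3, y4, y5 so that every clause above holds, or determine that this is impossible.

y1 ↦ 1; y2 ↦ 1; y3 ↦ 1; y4 ↦ 0; y5 ↦ 0

Try y4 = 0.
Unit clause (y3) forces y3 = 1.
Unit clause (y2) forces y2 = 1.
Unit clause (y1) forces y1 = 1.
Unit clause (y5') forces y5 = 0.
All clauses are satisfied.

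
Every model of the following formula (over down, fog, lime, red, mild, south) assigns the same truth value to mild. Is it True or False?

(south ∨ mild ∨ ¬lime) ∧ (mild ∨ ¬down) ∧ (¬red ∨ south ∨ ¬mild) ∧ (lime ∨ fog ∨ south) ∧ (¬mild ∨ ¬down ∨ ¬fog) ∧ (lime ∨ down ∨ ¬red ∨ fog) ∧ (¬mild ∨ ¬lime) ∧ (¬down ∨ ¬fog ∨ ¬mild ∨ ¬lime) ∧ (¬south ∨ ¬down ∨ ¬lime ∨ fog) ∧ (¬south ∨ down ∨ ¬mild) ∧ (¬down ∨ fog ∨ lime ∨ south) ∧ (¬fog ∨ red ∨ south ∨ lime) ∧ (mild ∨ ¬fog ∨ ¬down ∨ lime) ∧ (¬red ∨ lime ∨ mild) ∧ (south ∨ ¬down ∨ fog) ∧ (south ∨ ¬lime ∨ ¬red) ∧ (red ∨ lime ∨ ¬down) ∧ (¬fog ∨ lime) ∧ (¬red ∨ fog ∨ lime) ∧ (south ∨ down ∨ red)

False

Suppose mild = True.
The clause (¬lime) is unit, so lime = False.
The clause (¬fog) is unit, so fog = False.
The clause (south) is unit, so south = True.
The clause (down) is unit, so down = True.
The clause (red) is unit, so red = True.
Now (¬red) is unsatisfied and unit — conflict.
So every satisfying assignment has mild = False.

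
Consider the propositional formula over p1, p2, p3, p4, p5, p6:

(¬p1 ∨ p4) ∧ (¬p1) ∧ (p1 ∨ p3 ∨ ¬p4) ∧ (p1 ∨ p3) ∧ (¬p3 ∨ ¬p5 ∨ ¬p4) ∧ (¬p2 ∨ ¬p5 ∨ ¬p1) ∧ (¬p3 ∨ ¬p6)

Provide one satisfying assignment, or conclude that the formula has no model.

p1=False, p2=False, p3=True, p4=True, p5=False, p6=False

From the singleton clause (¬p1), p1 = False.
From the singleton clause (p3), p3 = True.
From the singleton clause (¬p6), p6 = False.
Try p5 = False.
Every clause is now satisfied; p2, p4 are unconstrained.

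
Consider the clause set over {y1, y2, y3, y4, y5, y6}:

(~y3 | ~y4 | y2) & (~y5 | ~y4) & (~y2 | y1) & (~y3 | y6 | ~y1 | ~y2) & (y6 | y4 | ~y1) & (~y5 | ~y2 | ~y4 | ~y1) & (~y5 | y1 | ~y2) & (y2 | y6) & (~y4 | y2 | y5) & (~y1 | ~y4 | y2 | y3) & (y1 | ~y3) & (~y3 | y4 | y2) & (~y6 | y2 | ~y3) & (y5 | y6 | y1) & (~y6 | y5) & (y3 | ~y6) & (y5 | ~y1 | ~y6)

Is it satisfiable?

Suppose y5 = 0.
From the singleton clause (~y6), y6 = 0.
From the singleton clause (y2), y2 = 1.
From the singleton clause (y1), y1 = 1.
From the singleton clause (~y3), y3 = 0.
From the singleton clause (y4), y4 = 1.
All clauses are satisfied.
A satisfying assignment: y1: 1,  y2: 1,  y3: 0,  y4: 1,  y5: 0,  y6: 0.

Satisfiable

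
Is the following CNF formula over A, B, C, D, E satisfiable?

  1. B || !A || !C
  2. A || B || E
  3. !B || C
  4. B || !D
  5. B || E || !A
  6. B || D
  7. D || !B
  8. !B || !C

Case B = false:
(!D) alone gives D = false.
But (D) is also a unit clause — contradiction.
Undo B and try B = true.
(C) alone gives C = true.
But (!C) is also a unit clause — contradiction.
Both values of B lead to a conflict.
No assignment satisfies every clause.

No, unsatisfiable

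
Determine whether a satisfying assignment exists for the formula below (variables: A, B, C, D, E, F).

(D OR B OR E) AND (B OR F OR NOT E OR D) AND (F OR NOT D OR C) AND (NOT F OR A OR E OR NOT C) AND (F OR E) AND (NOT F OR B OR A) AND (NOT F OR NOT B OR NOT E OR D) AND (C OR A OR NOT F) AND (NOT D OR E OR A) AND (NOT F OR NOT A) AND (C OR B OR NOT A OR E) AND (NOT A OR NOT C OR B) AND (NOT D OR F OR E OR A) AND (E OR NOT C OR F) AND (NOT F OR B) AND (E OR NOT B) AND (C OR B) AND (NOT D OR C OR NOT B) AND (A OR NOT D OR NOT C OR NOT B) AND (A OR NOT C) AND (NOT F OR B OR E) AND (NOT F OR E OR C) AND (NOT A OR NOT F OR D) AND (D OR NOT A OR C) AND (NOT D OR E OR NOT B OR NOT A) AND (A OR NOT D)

Suppose F = false.
Unit clause (E) forces E = true.
Suppose B = true.
Suppose D = false.
Suppose A = false.
Unit clause (NOT C) forces C = false.
All clauses are satisfied.
A satisfying assignment: A: false,  B: true,  C: false,  D: false,  E: true,  F: false.

Yes, satisfiable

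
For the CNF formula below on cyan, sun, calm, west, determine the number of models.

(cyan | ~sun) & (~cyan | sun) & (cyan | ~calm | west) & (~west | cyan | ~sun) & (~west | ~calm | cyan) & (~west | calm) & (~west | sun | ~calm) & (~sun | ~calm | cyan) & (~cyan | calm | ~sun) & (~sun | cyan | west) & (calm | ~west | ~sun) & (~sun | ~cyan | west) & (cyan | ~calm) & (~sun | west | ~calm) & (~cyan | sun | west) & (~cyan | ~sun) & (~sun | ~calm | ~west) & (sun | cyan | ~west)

There are 2^4 = 16 truth assignments over (cyan, sun, calm, west).
Check each against the 18 clauses (columns in the order cyan, sun, calm, west):
  F F F F  ✓ satisfies all
  F F F T  ✗ fails (~west | calm)
  F F T F  ✗ fails (cyan | ~calm | west)
  F F T T  ✗ fails (~west | ~calm | cyan)
  F T F F  ✗ fails (cyan | ~sun)
  F T F T  ✗ fails (cyan | ~sun)
  F T T F  ✗ fails (cyan | ~sun)
  F T T T  ✗ fails (cyan | ~sun)
  T F F F  ✗ fails (~cyan | sun)
  T F F T  ✗ fails (~cyan | sun)
  T F T F  ✗ fails (~cyan | sun)
  T F T T  ✗ fails (~cyan | sun)
  T T F F  ✗ fails (~cyan | calm | ~sun)
  T T F T  ✗ fails (~west | calm)
  T T T F  ✗ fails (~sun | ~cyan | west)
  T T T T  ✗ fails (~cyan | ~sun)
1 of the 16 rows is a model.

1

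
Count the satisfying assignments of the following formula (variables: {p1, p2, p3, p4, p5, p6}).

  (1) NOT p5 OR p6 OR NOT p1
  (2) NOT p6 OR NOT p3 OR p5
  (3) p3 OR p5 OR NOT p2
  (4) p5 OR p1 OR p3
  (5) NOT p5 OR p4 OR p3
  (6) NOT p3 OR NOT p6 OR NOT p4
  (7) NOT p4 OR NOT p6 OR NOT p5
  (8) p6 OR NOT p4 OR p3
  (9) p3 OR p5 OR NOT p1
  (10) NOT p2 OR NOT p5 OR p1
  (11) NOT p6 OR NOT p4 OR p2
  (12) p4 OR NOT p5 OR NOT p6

There are 2^6 = 64 truth assignments over (p1, p2, p3, p4, p5, p6).
Split on p2. With p2 = true, the clauses containing p2 are satisfied and NOT p2 drops from the rest; 4 of the 2^5 = 32 assignments to the other variables satisfy what remains.
With p2 = false, by the same count on the reduced clause set, 6 assignments work.
(One model: p1=F, p2=F, p3=T, p4=F, p5=F, p6=F.)
Total: 4 + 6 = 10.

10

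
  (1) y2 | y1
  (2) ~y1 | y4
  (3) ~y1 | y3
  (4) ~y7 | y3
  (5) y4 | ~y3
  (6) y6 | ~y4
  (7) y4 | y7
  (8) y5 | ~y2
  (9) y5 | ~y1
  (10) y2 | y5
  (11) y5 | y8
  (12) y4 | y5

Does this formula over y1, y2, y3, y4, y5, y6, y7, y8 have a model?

Yes

Suppose y2 = 1.
The clause (y5) is unit, so y5 = 1.
Suppose y1 = 0.
Suppose y7 = 0.
The clause (y4) is unit, so y4 = 1.
The clause (y6) is unit, so y6 = 1.
No clause remains; y3, y8 are free.
A satisfying assignment: y1 ↦ 0,  y2 ↦ 1,  y3 ↦ 1,  y4 ↦ 1,  y5 ↦ 1,  y6 ↦ 1,  y7 ↦ 0,  y8 ↦ 0.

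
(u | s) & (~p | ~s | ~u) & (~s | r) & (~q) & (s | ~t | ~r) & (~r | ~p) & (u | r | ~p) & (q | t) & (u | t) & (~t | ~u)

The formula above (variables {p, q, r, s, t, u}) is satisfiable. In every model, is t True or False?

True

Suppose t = 0.
Unit clause (~q) forces q = 0.
Now (q) is unsatisfied and unit — conflict.
So every satisfying assignment has t = True.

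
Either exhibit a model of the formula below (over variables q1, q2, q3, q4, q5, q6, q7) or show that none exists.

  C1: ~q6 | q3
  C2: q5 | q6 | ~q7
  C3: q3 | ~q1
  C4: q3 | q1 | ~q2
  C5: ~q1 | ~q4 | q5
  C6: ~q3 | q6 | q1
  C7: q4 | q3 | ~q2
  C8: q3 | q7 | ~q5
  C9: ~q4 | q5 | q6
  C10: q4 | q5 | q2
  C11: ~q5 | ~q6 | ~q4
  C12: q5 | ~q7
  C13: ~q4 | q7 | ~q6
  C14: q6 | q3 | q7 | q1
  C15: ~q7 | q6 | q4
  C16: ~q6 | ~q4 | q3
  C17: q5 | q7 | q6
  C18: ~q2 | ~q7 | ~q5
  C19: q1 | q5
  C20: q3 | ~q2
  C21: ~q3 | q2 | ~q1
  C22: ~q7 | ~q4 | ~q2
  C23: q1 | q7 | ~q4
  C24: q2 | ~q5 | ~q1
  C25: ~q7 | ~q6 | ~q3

q1=1, q2=1, q3=1, q4=1, q5=1, q6=0, q7=0

Suppose q6 = 0.
Suppose q5 = 1.
Suppose q3 = 1.
From the singleton clause (q1), q1 = 1.
From the singleton clause (q2), q2 = 1.
From the singleton clause (~q7), q7 = 0.
Every clause is now satisfied; q4 is unconstrained.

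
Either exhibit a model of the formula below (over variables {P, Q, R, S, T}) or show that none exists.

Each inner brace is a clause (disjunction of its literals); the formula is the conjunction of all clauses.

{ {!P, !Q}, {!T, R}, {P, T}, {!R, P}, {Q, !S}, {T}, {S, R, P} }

Unit clause (T) forces T = true.
Unit clause (R) forces R = true.
Unit clause (P) forces P = true.
Unit clause (!Q) forces Q = false.
Unit clause (!S) forces S = false.
All clauses are satisfied.

P ↦ true, Q ↦ false, R ↦ true, S ↦ false, T ↦ true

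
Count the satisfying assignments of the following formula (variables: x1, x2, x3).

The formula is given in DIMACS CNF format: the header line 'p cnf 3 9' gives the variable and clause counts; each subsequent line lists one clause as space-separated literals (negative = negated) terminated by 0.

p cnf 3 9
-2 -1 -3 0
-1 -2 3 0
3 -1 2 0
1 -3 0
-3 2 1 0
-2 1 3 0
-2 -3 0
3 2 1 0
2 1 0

1

There are 2^3 = 8 truth assignments over (x1, x2, x3).
Check each against the 9 clauses (columns in the order x1, x2, x3):
  F F F  ✗ fails (x3 ∨ x2 ∨ x1)
  F F T  ✗ fails (x1 ∨ ¬x3)
  F T F  ✗ fails (¬x2 ∨ x1 ∨ x3)
  F T T  ✗ fails (x1 ∨ ¬x3)
  T F F  ✗ fails (x3 ∨ ¬x1 ∨ x2)
  T F T  ✓ satisfies all
  T T F  ✗ fails (¬x1 ∨ ¬x2 ∨ x3)
  T T T  ✗ fails (¬x2 ∨ ¬x1 ∨ ¬x3)
1 of the 8 rows is a model.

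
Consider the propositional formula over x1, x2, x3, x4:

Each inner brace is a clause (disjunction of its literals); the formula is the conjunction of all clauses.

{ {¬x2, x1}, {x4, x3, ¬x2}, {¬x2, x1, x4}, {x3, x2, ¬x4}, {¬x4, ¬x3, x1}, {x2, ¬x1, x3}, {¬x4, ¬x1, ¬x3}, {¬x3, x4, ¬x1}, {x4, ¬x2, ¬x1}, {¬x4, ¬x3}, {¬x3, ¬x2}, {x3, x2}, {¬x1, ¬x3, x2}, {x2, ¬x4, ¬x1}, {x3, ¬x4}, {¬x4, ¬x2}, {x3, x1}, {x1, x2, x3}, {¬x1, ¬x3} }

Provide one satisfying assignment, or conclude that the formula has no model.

Case x2 = False:
From the singleton clause (x3), x3 = True.
From the singleton clause (¬x4), x4 = False.
From the singleton clause (¬x1), x1 = False.
Every clause now holds.

x1=False,  x2=False,  x3=True,  x4=False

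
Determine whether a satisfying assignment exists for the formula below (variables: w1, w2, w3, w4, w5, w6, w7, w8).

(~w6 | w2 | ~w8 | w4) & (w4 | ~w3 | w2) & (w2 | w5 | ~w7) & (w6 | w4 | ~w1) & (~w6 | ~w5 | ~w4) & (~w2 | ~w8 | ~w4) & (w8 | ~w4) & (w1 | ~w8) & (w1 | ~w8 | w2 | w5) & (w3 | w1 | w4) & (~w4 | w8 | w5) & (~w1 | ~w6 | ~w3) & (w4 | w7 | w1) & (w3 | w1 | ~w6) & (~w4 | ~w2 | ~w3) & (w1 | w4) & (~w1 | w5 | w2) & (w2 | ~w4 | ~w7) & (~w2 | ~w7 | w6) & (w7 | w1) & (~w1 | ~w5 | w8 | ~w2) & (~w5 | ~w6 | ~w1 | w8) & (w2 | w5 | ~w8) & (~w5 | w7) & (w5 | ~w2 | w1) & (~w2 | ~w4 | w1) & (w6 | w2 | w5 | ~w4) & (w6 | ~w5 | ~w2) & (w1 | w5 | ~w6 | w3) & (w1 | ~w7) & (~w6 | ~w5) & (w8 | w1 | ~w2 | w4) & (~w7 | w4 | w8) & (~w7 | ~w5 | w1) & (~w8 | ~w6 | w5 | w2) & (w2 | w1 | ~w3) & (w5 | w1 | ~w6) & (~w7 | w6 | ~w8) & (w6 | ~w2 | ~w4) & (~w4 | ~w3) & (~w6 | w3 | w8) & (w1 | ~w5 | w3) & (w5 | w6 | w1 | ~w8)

Branch on w8: set w8 = 1.
From the singleton clause (w1), w1 = 1.
Branch on w6: set w6 = 1.
From the singleton clause (~w3), w3 = 0.
From the singleton clause (~w5), w5 = 0.
From the singleton clause (w2), w2 = 1.
From the singleton clause (~w4), w4 = 0.
No clause remains; w7 is free.
A satisfying assignment: w1: 1; w2: 1; w3: 0; w4: 0; w5: 0; w6: 1; w7: 0; w8: 1.

Yes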